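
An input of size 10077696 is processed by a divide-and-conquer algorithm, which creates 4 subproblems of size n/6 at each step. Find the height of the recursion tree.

For divide and conquer with division factor 6:

Problem sizes at each level:
Level 0: 10077696
Level 1: 1679616
Level 2: 279936
Level 3: 46656
Level 4: 7776
Level 5: 1296
Level 6: 216
Level 7: 36
Level 8: 6
Level 9: 1

The root is level 0 and the size-1 base case is level 9 (the tree spans levels 0 through 9, i.e. 10 levels counting the root), so the depth is the number of divisions: log_6(10077696) = 9

The recursion tree depth is log_6(10077696) = 9. At each level, the problem size is divided by 6, so it takes 9 divisions to reduce to a base case of size 1. The algorithm makes 4 recursive calls at each level.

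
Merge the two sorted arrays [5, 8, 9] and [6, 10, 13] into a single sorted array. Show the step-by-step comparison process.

Merging process:

Compare 5 vs 6: take 5 from left. Merged: [5]
Compare 8 vs 6: take 6 from right. Merged: [5, 6]
Compare 8 vs 10: take 8 from left. Merged: [5, 6, 8]
Compare 9 vs 10: take 9 from left. Merged: [5, 6, 8, 9]
Append remaining from right: [10, 13]. Merged: [5, 6, 8, 9, 10, 13]

Final merged array: [5, 6, 8, 9, 10, 13]
Total comparisons: 4

The merged array is [5, 6, 8, 9, 10, 13], requiring 4 comparisons. The merge step runs in O(n) time where n is the total number of elements.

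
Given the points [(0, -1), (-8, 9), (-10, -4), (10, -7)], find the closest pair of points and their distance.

Computing all pairwise distances among 4 points:

d((0, -1), (-8, 9)) = 12.8062
d((0, -1), (-10, -4)) = 10.4403 <-- minimum
d((0, -1), (10, -7)) = 11.6619
d((-8, 9), (-10, -4)) = 13.1529
d((-8, 9), (10, -7)) = 24.0832
d((-10, -4), (10, -7)) = 20.2237

Closest pair: (0, -1) and (-10, -4) with distance 10.4403

The closest pair is (0, -1) and (-10, -4) with Euclidean distance 10.4403. For 4 points, brute-force pairwise comparison is shown above. For large n, the divide-and-conquer algorithm (sort by x, recurse on halves, check the dividing strip) achieves O(n log n).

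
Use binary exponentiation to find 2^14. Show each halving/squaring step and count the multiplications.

Computing 2^14 by squaring (build up from 2^1; each line after the first costs one multiplication):

2^1 = 2
2^2 = (2^1)^2 = 2^2 = 4
2^3 = 2 * 2^2 = 2 * 4 = 8
2^6 = (2^3)^2 = 8^2 = 64
2^7 = 2 * 2^6 = 2 * 64 = 128
2^14 = (2^7)^2 = 128^2 = 16384

Result: 16384
Multiplications needed: 5 (5 lines after 2^1)

2^14 = 16384. Using exponentiation by squaring, this requires 5 multiplications. The key idea: if the exponent is even, square the half-power; if odd, multiply by the base once.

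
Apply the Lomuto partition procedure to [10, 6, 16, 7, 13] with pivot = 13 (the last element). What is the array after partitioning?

Lomuto partition with pivot = 13:

Initial array: [10, 6, 16, 7, 13]

arr[0]=10 <= 13: swap with position 0, array becomes [10, 6, 16, 7, 13]
arr[1]=6 <= 13: swap with position 1, array becomes [10, 6, 16, 7, 13]
arr[2]=16 > 13: no swap
arr[3]=7 <= 13: swap with position 2, array becomes [10, 6, 7, 16, 13]

Place pivot at position 3: [10, 6, 7, 13, 16]
Pivot position: 3

After partitioning with pivot 13, the array becomes [10, 6, 7, 13, 16]. The pivot is placed at index 3. All elements to the left of the pivot are <= 13, and all elements to the right are > 13.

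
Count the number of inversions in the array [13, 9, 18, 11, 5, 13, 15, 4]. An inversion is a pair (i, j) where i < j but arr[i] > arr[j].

Finding inversions in [13, 9, 18, 11, 5, 13, 15, 4]:

(0, 1): arr[0]=13 > arr[1]=9
(0, 3): arr[0]=13 > arr[3]=11
(0, 4): arr[0]=13 > arr[4]=5
(0, 7): arr[0]=13 > arr[7]=4
(1, 4): arr[1]=9 > arr[4]=5
(1, 7): arr[1]=9 > arr[7]=4
(2, 3): arr[2]=18 > arr[3]=11
(2, 4): arr[2]=18 > arr[4]=5
(2, 5): arr[2]=18 > arr[5]=13
(2, 6): arr[2]=18 > arr[6]=15
(2, 7): arr[2]=18 > arr[7]=4
(3, 4): arr[3]=11 > arr[4]=5
(3, 7): arr[3]=11 > arr[7]=4
(4, 7): arr[4]=5 > arr[7]=4
(5, 7): arr[5]=13 > arr[7]=4
(6, 7): arr[6]=15 > arr[7]=4

Total inversions: 16

The array has 16 inversion(s): (0,1), (0,3), (0,4), (0,7), (1,4), (1,7), (2,3), (2,4), (2,5), (2,6), (2,7), (3,4), (3,7), (4,7), (5,7), (6,7). Each pair (i,j) satisfies i < j and arr[i] > arr[j].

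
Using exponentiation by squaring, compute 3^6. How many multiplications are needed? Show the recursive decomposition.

Computing 3^6 by squaring (build up from 3^1; each line after the first costs one multiplication):

3^1 = 3
3^2 = (3^1)^2 = 3^2 = 9
3^3 = 3 * 3^2 = 3 * 9 = 27
3^6 = (3^3)^2 = 27^2 = 729

Result: 729
Multiplications needed: 3 (3 lines after 3^1)

3^6 = 729. Using exponentiation by squaring, this requires 3 multiplications. The key idea: if the exponent is even, square the half-power; if odd, multiply by the base once.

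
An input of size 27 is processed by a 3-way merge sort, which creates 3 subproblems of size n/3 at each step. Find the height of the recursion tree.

For divide and conquer with division factor 3:

Problem sizes at each level:
Level 0: 27
Level 1: 9
Level 2: 3
Level 3: 1

The root is level 0 and the size-1 base case is level 3 (the tree spans levels 0 through 3, i.e. 4 levels counting the root), so the depth is the number of divisions: log_3(27) = 3

The recursion tree depth is log_3(27) = 3. At each level, the problem size is divided by 3, so it takes 3 divisions to reduce to a base case of size 1. The algorithm makes 3 recursive calls at each level.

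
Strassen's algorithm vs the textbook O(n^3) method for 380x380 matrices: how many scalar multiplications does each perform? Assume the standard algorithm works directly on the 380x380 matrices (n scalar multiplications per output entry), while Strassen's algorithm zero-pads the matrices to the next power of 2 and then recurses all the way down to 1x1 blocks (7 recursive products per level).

Matrix multiplication for 380x380 matrices:

Strassen's algorithm requires power-of-2 dimensions. Pad 380x380 to 512x512 (next power of 2).

Standard algorithm: 380^3 = 54872000 multiplications
Strassen's algorithm: 7^(log2(512)) = 7^9 = 40353607 multiplications
Savings: 54872000 - 40353607 = 14518393 multiplications

Standard: 54872000 multiplications (380^3). Strassen: 40353607 multiplications (7^9, after padding to 512x512). Strassen reduces 8 recursive multiplications to 7 at each level.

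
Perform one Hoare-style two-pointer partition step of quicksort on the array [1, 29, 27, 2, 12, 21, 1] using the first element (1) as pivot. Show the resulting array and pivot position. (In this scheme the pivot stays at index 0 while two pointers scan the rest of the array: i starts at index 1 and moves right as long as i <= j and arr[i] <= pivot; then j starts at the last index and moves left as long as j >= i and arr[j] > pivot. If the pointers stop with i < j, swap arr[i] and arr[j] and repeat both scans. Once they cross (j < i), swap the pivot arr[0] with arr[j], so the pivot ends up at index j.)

Hoare-style two-pointer partition with pivot = 1:

Initial array: [1, 29, 27, 2, 12, 21, 1]

Pointers start at i = 1, j = 6.
i stops at index 1 (arr[1]=29 > 1), j stops at index 6 (arr[6]=1 <= 1): swap arr[1] and arr[6], array becomes [1, 1, 27, 2, 12, 21, 29]
i ends at 2, j ends at 1: the pointers have crossed (j < i), so scanning stops.

Swap pivot arr[0] with arr[1] to place pivot at position 1: [1, 1, 27, 2, 12, 21, 29]
Pivot position: 1

After partitioning with pivot 1, the array becomes [1, 1, 27, 2, 12, 21, 29]. The pivot is placed at index 1. All elements to the left of the pivot are <= 1, and all elements to the right are > 1.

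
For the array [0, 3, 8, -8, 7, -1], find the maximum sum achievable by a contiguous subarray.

Using Kadane's algorithm on [0, 3, 8, -8, 7, -1]:

Scanning through the array:
Position 1 (value 3): max_ending_here = 3, max_so_far = 3
Position 2 (value 8): max_ending_here = 11, max_so_far = 11
Position 3 (value -8): max_ending_here = 3, max_so_far = 11
Position 4 (value 7): max_ending_here = 10, max_so_far = 11
Position 5 (value -1): max_ending_here = 9, max_so_far = 11

Maximum subarray: [0, 3, 8]
Maximum sum: 11

The maximum subarray is [0, 3, 8] with sum 11. This subarray runs from index 0 to index 2.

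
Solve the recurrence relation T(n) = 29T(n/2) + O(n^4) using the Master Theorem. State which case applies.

Master Theorem for T(n) = 29T(n/2) + O(n^4):

a = 29, b = 2, c = 4
log_b(a) = log_2(29) = 4.8580

Case 1: c = 4 < log_2(29) = 4.8580
T(n) = O(n^(log_2 29))

For T(n) = 29T(n/2) + O(n^4): log_2(29) = 4.8580. This is Case 1 of the Master Theorem (c < log_b(a), work dominated by leaves), giving O(n^(log_2 29)).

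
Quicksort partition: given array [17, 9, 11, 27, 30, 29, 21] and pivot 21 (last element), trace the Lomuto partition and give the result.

Lomuto partition with pivot = 21:

Initial array: [17, 9, 11, 27, 30, 29, 21]

arr[0]=17 <= 21: swap with position 0, array becomes [17, 9, 11, 27, 30, 29, 21]
arr[1]=9 <= 21: swap with position 1, array becomes [17, 9, 11, 27, 30, 29, 21]
arr[2]=11 <= 21: swap with position 2, array becomes [17, 9, 11, 27, 30, 29, 21]
arr[3]=27 > 21: no swap
arr[4]=30 > 21: no swap
arr[5]=29 > 21: no swap

Place pivot at position 3: [17, 9, 11, 21, 30, 29, 27]
Pivot position: 3

After partitioning with pivot 21, the array becomes [17, 9, 11, 21, 30, 29, 27]. The pivot is placed at index 3. All elements to the left of the pivot are <= 21, and all elements to the right are > 21.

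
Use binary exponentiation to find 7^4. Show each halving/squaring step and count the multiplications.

Computing 7^4 by squaring (build up from 7^1; each line after the first costs one multiplication):

7^1 = 7
7^2 = (7^1)^2 = 7^2 = 49
7^4 = (7^2)^2 = 49^2 = 2401

Result: 2401
Multiplications needed: 2 (2 lines after 7^1)

7^4 = 2401. Using exponentiation by squaring, this requires 2 multiplications. The key idea: if the exponent is even, square the half-power; if odd, multiply by the base once.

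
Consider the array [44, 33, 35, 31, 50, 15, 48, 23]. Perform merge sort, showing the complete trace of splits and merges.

Merge sort trace:

Split: [44, 33, 35, 31, 50, 15, 48, 23] -> [44, 33, 35, 31] and [50, 15, 48, 23]
  Split: [44, 33, 35, 31] -> [44, 33] and [35, 31]
    Split: [44, 33] -> [44] and [33]
    Merge: [44] + [33] -> [33, 44]
    Split: [35, 31] -> [35] and [31]
    Merge: [35] + [31] -> [31, 35]
  Merge: [33, 44] + [31, 35] -> [31, 33, 35, 44]
  Split: [50, 15, 48, 23] -> [50, 15] and [48, 23]
    Split: [50, 15] -> [50] and [15]
    Merge: [50] + [15] -> [15, 50]
    Split: [48, 23] -> [48] and [23]
    Merge: [48] + [23] -> [23, 48]
  Merge: [15, 50] + [23, 48] -> [15, 23, 48, 50]
Merge: [31, 33, 35, 44] + [15, 23, 48, 50] -> [15, 23, 31, 33, 35, 44, 48, 50]

Final sorted array: [15, 23, 31, 33, 35, 44, 48, 50]

The merge sort proceeds by recursively splitting the array and merging sorted halves.
After all merges, the sorted array is [15, 23, 31, 33, 35, 44, 48, 50].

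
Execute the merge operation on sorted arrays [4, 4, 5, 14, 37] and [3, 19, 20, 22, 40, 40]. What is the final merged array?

Merging process:

Compare 4 vs 3: take 3 from right. Merged: [3]
Compare 4 vs 19: take 4 from left. Merged: [3, 4]
Compare 4 vs 19: take 4 from left. Merged: [3, 4, 4]
Compare 5 vs 19: take 5 from left. Merged: [3, 4, 4, 5]
Compare 14 vs 19: take 14 from left. Merged: [3, 4, 4, 5, 14]
Compare 37 vs 19: take 19 from right. Merged: [3, 4, 4, 5, 14, 19]
Compare 37 vs 20: take 20 from right. Merged: [3, 4, 4, 5, 14, 19, 20]
Compare 37 vs 22: take 22 from right. Merged: [3, 4, 4, 5, 14, 19, 20, 22]
Compare 37 vs 40: take 37 from left. Merged: [3, 4, 4, 5, 14, 19, 20, 22, 37]
Append remaining from right: [40, 40]. Merged: [3, 4, 4, 5, 14, 19, 20, 22, 37, 40, 40]

Final merged array: [3, 4, 4, 5, 14, 19, 20, 22, 37, 40, 40]
Total comparisons: 9

The merged array is [3, 4, 4, 5, 14, 19, 20, 22, 37, 40, 40], requiring 9 comparisons. The merge step runs in O(n) time where n is the total number of elements.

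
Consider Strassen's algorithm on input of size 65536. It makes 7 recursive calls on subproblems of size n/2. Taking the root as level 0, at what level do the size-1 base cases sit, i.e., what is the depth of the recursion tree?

For divide and conquer with division factor 2:

Problem sizes at each level:
Level 0: 65536
Level 1: 32768
Level 2: 16384
Level 3: 8192
Level 4: 4096
Level 5: 2048
Level 6: 1024
Level 7: 512
Level 8: 256
Level 9: 128
Level 10: 64
Level 11: 32
Level 12: 16
Level 13: 8
Level 14: 4
Level 15: 2
Level 16: 1

The root is level 0 and the size-1 base case is level 16 (the tree spans levels 0 through 16, i.e. 17 levels counting the root), so the depth is the number of divisions: log_2(65536) = 16

The recursion tree depth is log_2(65536) = 16. At each level, the problem size is divided by 2, so it takes 16 divisions to reduce to a base case of size 1. The algorithm makes 7 recursive calls at each level.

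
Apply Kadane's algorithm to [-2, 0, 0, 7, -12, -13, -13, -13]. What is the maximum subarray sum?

Using Kadane's algorithm on [-2, 0, 0, 7, -12, -13, -13, -13]:

Scanning through the array:
Position 1 (value 0): max_ending_here = 0, max_so_far = 0
Position 2 (value 0): max_ending_here = 0, max_so_far = 0
Position 3 (value 7): max_ending_here = 7, max_so_far = 7
Position 4 (value -12): max_ending_here = -5, max_so_far = 7
Position 5 (value -13): max_ending_here = -13, max_so_far = 7
Position 6 (value -13): max_ending_here = -13, max_so_far = 7
Position 7 (value -13): max_ending_here = -13, max_so_far = 7

Maximum subarray: [0, 0, 7]
Maximum sum: 7

The maximum subarray is [0, 0, 7] with sum 7. This subarray runs from index 1 to index 3.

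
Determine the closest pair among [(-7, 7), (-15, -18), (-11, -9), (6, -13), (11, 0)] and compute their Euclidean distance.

Computing all pairwise distances among 5 points:

d((-7, 7), (-15, -18)) = 26.2488
d((-7, 7), (-11, -9)) = 16.4924
d((-7, 7), (6, -13)) = 23.8537
d((-7, 7), (11, 0)) = 19.3132
d((-15, -18), (-11, -9)) = 9.8489 <-- minimum
d((-15, -18), (6, -13)) = 21.587
d((-15, -18), (11, 0)) = 31.6228
d((-11, -9), (6, -13)) = 17.4642
d((-11, -9), (11, 0)) = 23.7697
d((6, -13), (11, 0)) = 13.9284

Closest pair: (-15, -18) and (-11, -9) with distance 9.8489

The closest pair is (-15, -18) and (-11, -9) with Euclidean distance 9.8489. For 5 points, brute-force pairwise comparison is shown above. For large n, the divide-and-conquer algorithm (sort by x, recurse on halves, check the dividing strip) achieves O(n log n).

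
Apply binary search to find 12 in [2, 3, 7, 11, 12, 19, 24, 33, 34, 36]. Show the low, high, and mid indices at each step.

Binary search for 12 in [2, 3, 7, 11, 12, 19, 24, 33, 34, 36]:

lo=0, hi=9, mid=4, arr[mid]=12 -> Found target at index 4!

Binary search finds 12 at index 4 after 1 comparisons. The search repeatedly halves the search space by comparing with the middle element.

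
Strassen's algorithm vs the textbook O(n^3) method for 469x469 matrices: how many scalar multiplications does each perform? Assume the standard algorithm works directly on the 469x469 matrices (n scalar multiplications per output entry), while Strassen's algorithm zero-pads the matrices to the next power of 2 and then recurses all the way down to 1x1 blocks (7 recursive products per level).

Matrix multiplication for 469x469 matrices:

Strassen's algorithm requires power-of-2 dimensions. Pad 469x469 to 512x512 (next power of 2).

Standard algorithm: 469^3 = 103161709 multiplications
Strassen's algorithm: 7^(log2(512)) = 7^9 = 40353607 multiplications
Savings: 103161709 - 40353607 = 62808102 multiplications

Standard: 103161709 multiplications (469^3). Strassen: 40353607 multiplications (7^9, after padding to 512x512). Strassen reduces 8 recursive multiplications to 7 at each level.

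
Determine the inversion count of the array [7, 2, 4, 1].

Finding inversions in [7, 2, 4, 1]:

(0, 1): arr[0]=7 > arr[1]=2
(0, 2): arr[0]=7 > arr[2]=4
(0, 3): arr[0]=7 > arr[3]=1
(1, 3): arr[1]=2 > arr[3]=1
(2, 3): arr[2]=4 > arr[3]=1

Total inversions: 5

The array has 5 inversion(s): (0,1), (0,2), (0,3), (1,3), (2,3). Each pair (i,j) satisfies i < j and arr[i] > arr[j].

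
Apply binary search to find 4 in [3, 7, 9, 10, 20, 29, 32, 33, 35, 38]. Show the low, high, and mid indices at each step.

Binary search for 4 in [3, 7, 9, 10, 20, 29, 32, 33, 35, 38]:

lo=0, hi=9, mid=4, arr[mid]=20 -> 20 > 4, search left half
lo=0, hi=3, mid=1, arr[mid]=7 -> 7 > 4, search left half
lo=0, hi=0, mid=0, arr[mid]=3 -> 3 < 4, search right half
lo=1 > hi=0, target 4 not found

Binary search determines that 4 is not in the array after 3 comparisons. The search space was exhausted without finding the target.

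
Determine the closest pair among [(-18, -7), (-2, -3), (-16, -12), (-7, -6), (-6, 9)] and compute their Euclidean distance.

Computing all pairwise distances among 5 points:

d((-18, -7), (-2, -3)) = 16.4924
d((-18, -7), (-16, -12)) = 5.3852 <-- minimum
d((-18, -7), (-7, -6)) = 11.0454
d((-18, -7), (-6, 9)) = 20.0
d((-2, -3), (-16, -12)) = 16.6433
d((-2, -3), (-7, -6)) = 5.831
d((-2, -3), (-6, 9)) = 12.6491
d((-16, -12), (-7, -6)) = 10.8167
d((-16, -12), (-6, 9)) = 23.2594
d((-7, -6), (-6, 9)) = 15.0333

Closest pair: (-18, -7) and (-16, -12) with distance 5.3852

The closest pair is (-18, -7) and (-16, -12) with Euclidean distance 5.3852. For 5 points, brute-force pairwise comparison is shown above. For large n, the divide-and-conquer algorithm (sort by x, recurse on halves, check the dividing strip) achieves O(n log n).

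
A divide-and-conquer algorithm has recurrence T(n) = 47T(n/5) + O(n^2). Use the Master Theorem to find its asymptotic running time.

Master Theorem for T(n) = 47T(n/5) + O(n^2):

a = 47, b = 5, c = 2
log_b(a) = log_5(47) = 2.3922

Case 1: c = 2 < log_5(47) = 2.3922
T(n) = O(n^(log_5 47))

For T(n) = 47T(n/5) + O(n^2): log_5(47) = 2.3922. This is Case 1 of the Master Theorem (c < log_b(a), work dominated by leaves), giving O(n^(log_5 47)).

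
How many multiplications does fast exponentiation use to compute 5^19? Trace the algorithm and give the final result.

Computing 5^19 by squaring (build up from 5^1; each line after the first costs one multiplication):

5^1 = 5
5^2 = (5^1)^2 = 5^2 = 25
5^4 = (5^2)^2 = 25^2 = 625
5^8 = (5^4)^2 = 625^2 = 390625
5^9 = 5 * 5^8 = 5 * 390625 = 1953125
5^18 = (5^9)^2 = 1953125^2 = 3814697265625
5^19 = 5 * 5^18 = 5 * 3814697265625 = 19073486328125

Result: 19073486328125
Multiplications needed: 6 (6 lines after 5^1)

5^19 = 19073486328125. Using exponentiation by squaring, this requires 6 multiplications. The key idea: if the exponent is even, square the half-power; if odd, multiply by the base once.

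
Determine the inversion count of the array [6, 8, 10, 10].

Finding inversions in [6, 8, 10, 10]:


Total inversions: 0

The array has 0 inversions. It is already sorted.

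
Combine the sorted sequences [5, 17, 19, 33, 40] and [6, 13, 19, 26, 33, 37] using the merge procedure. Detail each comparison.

Merging process:

Compare 5 vs 6: take 5 from left. Merged: [5]
Compare 17 vs 6: take 6 from right. Merged: [5, 6]
Compare 17 vs 13: take 13 from right. Merged: [5, 6, 13]
Compare 17 vs 19: take 17 from left. Merged: [5, 6, 13, 17]
Compare 19 vs 19: take 19 from left. Merged: [5, 6, 13, 17, 19]
Compare 33 vs 19: take 19 from right. Merged: [5, 6, 13, 17, 19, 19]
Compare 33 vs 26: take 26 from right. Merged: [5, 6, 13, 17, 19, 19, 26]
Compare 33 vs 33: take 33 from left. Merged: [5, 6, 13, 17, 19, 19, 26, 33]
Compare 40 vs 33: take 33 from right. Merged: [5, 6, 13, 17, 19, 19, 26, 33, 33]
Compare 40 vs 37: take 37 from right. Merged: [5, 6, 13, 17, 19, 19, 26, 33, 33, 37]
Append remaining from left: [40]. Merged: [5, 6, 13, 17, 19, 19, 26, 33, 33, 37, 40]

Final merged array: [5, 6, 13, 17, 19, 19, 26, 33, 33, 37, 40]
Total comparisons: 10

The merged array is [5, 6, 13, 17, 19, 19, 26, 33, 33, 37, 40], requiring 10 comparisons. The merge step runs in O(n) time where n is the total number of elements.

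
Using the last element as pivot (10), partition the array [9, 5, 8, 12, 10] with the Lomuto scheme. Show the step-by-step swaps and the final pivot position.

Lomuto partition with pivot = 10:

Initial array: [9, 5, 8, 12, 10]

arr[0]=9 <= 10: swap with position 0, array becomes [9, 5, 8, 12, 10]
arr[1]=5 <= 10: swap with position 1, array becomes [9, 5, 8, 12, 10]
arr[2]=8 <= 10: swap with position 2, array becomes [9, 5, 8, 12, 10]
arr[3]=12 > 10: no swap

Place pivot at position 3: [9, 5, 8, 10, 12]
Pivot position: 3

After partitioning with pivot 10, the array becomes [9, 5, 8, 10, 12]. The pivot is placed at index 3. All elements to the left of the pivot are <= 10, and all elements to the right are > 10.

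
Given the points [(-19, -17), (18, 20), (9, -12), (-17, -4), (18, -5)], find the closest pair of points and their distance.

Computing all pairwise distances among 5 points:

d((-19, -17), (18, 20)) = 52.3259
d((-19, -17), (9, -12)) = 28.4429
d((-19, -17), (-17, -4)) = 13.1529
d((-19, -17), (18, -5)) = 38.8973
d((18, 20), (9, -12)) = 33.2415
d((18, 20), (-17, -4)) = 42.4382
d((18, 20), (18, -5)) = 25.0
d((9, -12), (-17, -4)) = 27.2029
d((9, -12), (18, -5)) = 11.4018 <-- minimum
d((-17, -4), (18, -5)) = 35.0143

Closest pair: (9, -12) and (18, -5) with distance 11.4018

The closest pair is (9, -12) and (18, -5) with Euclidean distance 11.4018. For 5 points, brute-force pairwise comparison is shown above. For large n, the divide-and-conquer algorithm (sort by x, recurse on halves, check the dividing strip) achieves O(n log n).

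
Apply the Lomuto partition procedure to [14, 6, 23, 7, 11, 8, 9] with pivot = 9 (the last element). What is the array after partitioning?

Lomuto partition with pivot = 9:

Initial array: [14, 6, 23, 7, 11, 8, 9]

arr[0]=14 > 9: no swap
arr[1]=6 <= 9: swap with position 0, array becomes [6, 14, 23, 7, 11, 8, 9]
arr[2]=23 > 9: no swap
arr[3]=7 <= 9: swap with position 1, array becomes [6, 7, 23, 14, 11, 8, 9]
arr[4]=11 > 9: no swap
arr[5]=8 <= 9: swap with position 2, array becomes [6, 7, 8, 14, 11, 23, 9]

Place pivot at position 3: [6, 7, 8, 9, 11, 23, 14]
Pivot position: 3

After partitioning with pivot 9, the array becomes [6, 7, 8, 9, 11, 23, 14]. The pivot is placed at index 3. All elements to the left of the pivot are <= 9, and all elements to the right are > 9.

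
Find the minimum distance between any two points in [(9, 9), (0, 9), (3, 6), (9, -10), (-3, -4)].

Computing all pairwise distances among 5 points:

d((9, 9), (0, 9)) = 9.0
d((9, 9), (3, 6)) = 6.7082
d((9, 9), (9, -10)) = 19.0
d((9, 9), (-3, -4)) = 17.6918
d((0, 9), (3, 6)) = 4.2426 <-- minimum
d((0, 9), (9, -10)) = 21.0238
d((0, 9), (-3, -4)) = 13.3417
d((3, 6), (9, -10)) = 17.088
d((3, 6), (-3, -4)) = 11.6619
d((9, -10), (-3, -4)) = 13.4164

Closest pair: (0, 9) and (3, 6) with distance 4.2426

The closest pair is (0, 9) and (3, 6) with Euclidean distance 4.2426. For 5 points, brute-force pairwise comparison is shown above. For large n, the divide-and-conquer algorithm (sort by x, recurse on halves, check the dividing strip) achieves O(n log n).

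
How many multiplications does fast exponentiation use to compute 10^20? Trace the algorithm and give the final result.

Computing 10^20 by squaring (build up from 10^1; each line after the first costs one multiplication):

10^1 = 10
10^2 = (10^1)^2 = 10^2 = 100
10^4 = (10^2)^2 = 100^2 = 10000
10^5 = 10 * 10^4 = 10 * 10000 = 100000
10^10 = (10^5)^2 = 100000^2 = 10000000000
10^20 = (10^10)^2 = 10000000000^2 = 100000000000000000000

Result: 100000000000000000000
Multiplications needed: 5 (5 lines after 10^1)

10^20 = 100000000000000000000. Using exponentiation by squaring, this requires 5 multiplications. The key idea: if the exponent is even, square the half-power; if odd, multiply by the base once.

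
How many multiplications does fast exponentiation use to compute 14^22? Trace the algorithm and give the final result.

Computing 14^22 by squaring (build up from 14^1; each line after the first costs one multiplication):

14^1 = 14
14^2 = (14^1)^2 = 14^2 = 196
14^4 = (14^2)^2 = 196^2 = 38416
14^5 = 14 * 14^4 = 14 * 38416 = 537824
14^10 = (14^5)^2 = 537824^2 = 289254654976
14^11 = 14 * 14^10 = 14 * 289254654976 = 4049565169664
14^22 = (14^11)^2 = 4049565169664^2 = 16398978063355821105872896

Result: 16398978063355821105872896
Multiplications needed: 6 (6 lines after 14^1)

14^22 = 16398978063355821105872896. Using exponentiation by squaring, this requires 6 multiplications. The key idea: if the exponent is even, square the half-power; if odd, multiply by the base once.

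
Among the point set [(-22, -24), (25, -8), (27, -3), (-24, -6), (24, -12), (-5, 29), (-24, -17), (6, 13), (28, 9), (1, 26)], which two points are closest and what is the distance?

Computing all pairwise distances among 10 points:

d((-22, -24), (25, -8)) = 49.6488
d((-22, -24), (27, -3)) = 53.3104
d((-22, -24), (-24, -6)) = 18.1108
d((-22, -24), (24, -12)) = 47.5395
d((-22, -24), (-5, 29)) = 55.6597
d((-22, -24), (-24, -17)) = 7.2801
d((-22, -24), (6, 13)) = 46.4004
d((-22, -24), (28, 9)) = 59.9083
d((-22, -24), (1, 26)) = 55.0364
d((25, -8), (27, -3)) = 5.3852
d((25, -8), (-24, -6)) = 49.0408
d((25, -8), (24, -12)) = 4.1231 <-- minimum
d((25, -8), (-5, 29)) = 47.634
d((25, -8), (-24, -17)) = 49.8197
d((25, -8), (6, 13)) = 28.3196
d((25, -8), (28, 9)) = 17.2627
d((25, -8), (1, 26)) = 41.6173
d((27, -3), (-24, -6)) = 51.0882
d((27, -3), (24, -12)) = 9.4868
d((27, -3), (-5, 29)) = 45.2548
d((27, -3), (-24, -17)) = 52.8867
d((27, -3), (6, 13)) = 26.4008
d((27, -3), (28, 9)) = 12.0416
d((27, -3), (1, 26)) = 38.9487
d((-24, -6), (24, -12)) = 48.3735
d((-24, -6), (-5, 29)) = 39.8246
d((-24, -6), (-24, -17)) = 11.0
d((-24, -6), (6, 13)) = 35.5106
d((-24, -6), (28, 9)) = 54.1202
d((-24, -6), (1, 26)) = 40.6079
d((24, -12), (-5, 29)) = 50.2195
d((24, -12), (-24, -17)) = 48.2597
d((24, -12), (6, 13)) = 30.8058
d((24, -12), (28, 9)) = 21.3776
d((24, -12), (1, 26)) = 44.4185
d((-5, 29), (-24, -17)) = 49.7695
d((-5, 29), (6, 13)) = 19.4165
d((-5, 29), (28, 9)) = 38.5876
d((-5, 29), (1, 26)) = 6.7082
d((-24, -17), (6, 13)) = 42.4264
d((-24, -17), (28, 9)) = 58.1378
d((-24, -17), (1, 26)) = 49.7393
d((6, 13), (28, 9)) = 22.3607
d((6, 13), (1, 26)) = 13.9284
d((28, 9), (1, 26)) = 31.9061

Closest pair: (25, -8) and (24, -12) with distance 4.1231

The closest pair is (25, -8) and (24, -12) with Euclidean distance 4.1231. For 10 points, brute-force pairwise comparison is shown above. For large n, the divide-and-conquer algorithm (sort by x, recurse on halves, check the dividing strip) achieves O(n log n).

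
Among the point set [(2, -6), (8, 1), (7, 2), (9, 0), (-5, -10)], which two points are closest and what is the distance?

Computing all pairwise distances among 5 points:

d((2, -6), (8, 1)) = 9.2195
d((2, -6), (7, 2)) = 9.434
d((2, -6), (9, 0)) = 9.2195
d((2, -6), (-5, -10)) = 8.0623
d((8, 1), (7, 2)) = 1.4142 <-- minimum
d((8, 1), (9, 0)) = 1.4142 <-- minimum
d((8, 1), (-5, -10)) = 17.0294
d((7, 2), (9, 0)) = 2.8284
d((7, 2), (-5, -10)) = 16.9706
d((9, 0), (-5, -10)) = 17.2047

Minimum distance: 1.4142 (tie among 2 pairs: (8, 1) and (7, 2); (8, 1) and (9, 0))

The minimum Euclidean distance is 1.4142. There is a tie: 2 pairs achieve this minimum — (8, 1) and (7, 2); (8, 1) and (9, 0). Any of these is a valid closest pair. For 5 points, brute-force pairwise comparison is shown above. For large n, the divide-and-conquer algorithm (sort by x, recurse on halves, check the dividing strip) achieves O(n log n).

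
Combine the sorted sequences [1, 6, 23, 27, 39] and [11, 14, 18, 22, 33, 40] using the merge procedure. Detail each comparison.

Merging process:

Compare 1 vs 11: take 1 from left. Merged: [1]
Compare 6 vs 11: take 6 from left. Merged: [1, 6]
Compare 23 vs 11: take 11 from right. Merged: [1, 6, 11]
Compare 23 vs 14: take 14 from right. Merged: [1, 6, 11, 14]
Compare 23 vs 18: take 18 from right. Merged: [1, 6, 11, 14, 18]
Compare 23 vs 22: take 22 from right. Merged: [1, 6, 11, 14, 18, 22]
Compare 23 vs 33: take 23 from left. Merged: [1, 6, 11, 14, 18, 22, 23]
Compare 27 vs 33: take 27 from left. Merged: [1, 6, 11, 14, 18, 22, 23, 27]
Compare 39 vs 33: take 33 from right. Merged: [1, 6, 11, 14, 18, 22, 23, 27, 33]
Compare 39 vs 40: take 39 from left. Merged: [1, 6, 11, 14, 18, 22, 23, 27, 33, 39]
Append remaining from right: [40]. Merged: [1, 6, 11, 14, 18, 22, 23, 27, 33, 39, 40]

Final merged array: [1, 6, 11, 14, 18, 22, 23, 27, 33, 39, 40]
Total comparisons: 10

The merged array is [1, 6, 11, 14, 18, 22, 23, 27, 33, 39, 40], requiring 10 comparisons. The merge step runs in O(n) time where n is the total number of elements.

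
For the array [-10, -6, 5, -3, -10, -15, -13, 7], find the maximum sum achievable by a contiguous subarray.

Using Kadane's algorithm on [-10, -6, 5, -3, -10, -15, -13, 7]:

Scanning through the array:
Position 1 (value -6): max_ending_here = -6, max_so_far = -6
Position 2 (value 5): max_ending_here = 5, max_so_far = 5
Position 3 (value -3): max_ending_here = 2, max_so_far = 5
Position 4 (value -10): max_ending_here = -8, max_so_far = 5
Position 5 (value -15): max_ending_here = -15, max_so_far = 5
Position 6 (value -13): max_ending_here = -13, max_so_far = 5
Position 7 (value 7): max_ending_here = 7, max_so_far = 7

Maximum subarray: [7]
Maximum sum: 7

The maximum subarray is [7] with sum 7. This subarray runs from index 7 to index 7.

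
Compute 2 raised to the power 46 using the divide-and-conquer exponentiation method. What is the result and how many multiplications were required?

Computing 2^46 by squaring (build up from 2^1; each line after the first costs one multiplication):

2^1 = 2
2^2 = (2^1)^2 = 2^2 = 4
2^4 = (2^2)^2 = 4^2 = 16
2^5 = 2 * 2^4 = 2 * 16 = 32
2^10 = (2^5)^2 = 32^2 = 1024
2^11 = 2 * 2^10 = 2 * 1024 = 2048
2^22 = (2^11)^2 = 2048^2 = 4194304
2^23 = 2 * 2^22 = 2 * 4194304 = 8388608
2^46 = (2^23)^2 = 8388608^2 = 70368744177664

Result: 70368744177664
Multiplications needed: 8 (8 lines after 2^1)

2^46 = 70368744177664. Using exponentiation by squaring, this requires 8 multiplications. The key idea: if the exponent is even, square the half-power; if odd, multiply by the base once.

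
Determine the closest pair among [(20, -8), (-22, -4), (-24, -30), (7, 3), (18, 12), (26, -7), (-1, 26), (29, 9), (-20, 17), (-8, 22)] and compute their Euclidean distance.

Computing all pairwise distances among 10 points:

d((20, -8), (-22, -4)) = 42.19
d((20, -8), (-24, -30)) = 49.1935
d((20, -8), (7, 3)) = 17.0294
d((20, -8), (18, 12)) = 20.0998
d((20, -8), (26, -7)) = 6.0828 <-- minimum
d((20, -8), (-1, 26)) = 39.9625
d((20, -8), (29, 9)) = 19.2354
d((20, -8), (-20, 17)) = 47.1699
d((20, -8), (-8, 22)) = 41.0366
d((-22, -4), (-24, -30)) = 26.0768
d((-22, -4), (7, 3)) = 29.8329
d((-22, -4), (18, 12)) = 43.0813
d((-22, -4), (26, -7)) = 48.0937
d((-22, -4), (-1, 26)) = 36.6197
d((-22, -4), (29, 9)) = 52.6308
d((-22, -4), (-20, 17)) = 21.095
d((-22, -4), (-8, 22)) = 29.5296
d((-24, -30), (7, 3)) = 45.2769
d((-24, -30), (18, 12)) = 59.397
d((-24, -30), (26, -7)) = 55.0364
d((-24, -30), (-1, 26)) = 60.5392
d((-24, -30), (29, 9)) = 65.8027
d((-24, -30), (-20, 17)) = 47.1699
d((-24, -30), (-8, 22)) = 54.4059
d((7, 3), (18, 12)) = 14.2127
d((7, 3), (26, -7)) = 21.4709
d((7, 3), (-1, 26)) = 24.3516
d((7, 3), (29, 9)) = 22.8035
d((7, 3), (-20, 17)) = 30.4138
d((7, 3), (-8, 22)) = 24.2074
d((18, 12), (26, -7)) = 20.6155
d((18, 12), (-1, 26)) = 23.6008
d((18, 12), (29, 9)) = 11.4018
d((18, 12), (-20, 17)) = 38.3275
d((18, 12), (-8, 22)) = 27.8568
d((26, -7), (-1, 26)) = 42.638
d((26, -7), (29, 9)) = 16.2788
d((26, -7), (-20, 17)) = 51.8845
d((26, -7), (-8, 22)) = 44.6878
d((-1, 26), (29, 9)) = 34.4819
d((-1, 26), (-20, 17)) = 21.0238
d((-1, 26), (-8, 22)) = 8.0623
d((29, 9), (-20, 17)) = 49.6488
d((29, 9), (-8, 22)) = 39.2173
d((-20, 17), (-8, 22)) = 13.0

Closest pair: (20, -8) and (26, -7) with distance 6.0828

The closest pair is (20, -8) and (26, -7) with Euclidean distance 6.0828. For 10 points, brute-force pairwise comparison is shown above. For large n, the divide-and-conquer algorithm (sort by x, recurse on halves, check the dividing strip) achieves O(n log n).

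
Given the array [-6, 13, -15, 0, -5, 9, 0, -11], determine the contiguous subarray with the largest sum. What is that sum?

Using Kadane's algorithm on [-6, 13, -15, 0, -5, 9, 0, -11]:

Scanning through the array:
Position 1 (value 13): max_ending_here = 13, max_so_far = 13
Position 2 (value -15): max_ending_here = -2, max_so_far = 13
Position 3 (value 0): max_ending_here = 0, max_so_far = 13
Position 4 (value -5): max_ending_here = -5, max_so_far = 13
Position 5 (value 9): max_ending_here = 9, max_so_far = 13
Position 6 (value 0): max_ending_here = 9, max_so_far = 13
Position 7 (value -11): max_ending_here = -2, max_so_far = 13

Maximum subarray: [13]
Maximum sum: 13

The maximum subarray is [13] with sum 13. This subarray runs from index 1 to index 1.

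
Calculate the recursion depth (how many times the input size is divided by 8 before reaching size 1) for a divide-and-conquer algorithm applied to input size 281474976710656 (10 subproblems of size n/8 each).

For divide and conquer with division factor 8:

Problem sizes at each level:
Level 0: 281474976710656
Level 1: 35184372088832
Level 2: 4398046511104
Level 3: 549755813888
Level 4: 68719476736
Level 5: 8589934592
Level 6: 1073741824
Level 7: 134217728
Level 8: 16777216
Level 9: 2097152
Level 10: 262144
Level 11: 32768
Level 12: 4096
Level 13: 512
Level 14: 64
Level 15: 8
Level 16: 1

The root is level 0 and the size-1 base case is level 16 (the tree spans levels 0 through 16, i.e. 17 levels counting the root), so the depth is the number of divisions: log_8(281474976710656) = 16

The recursion tree depth is log_8(281474976710656) = 16. At each level, the problem size is divided by 8, so it takes 16 divisions to reduce to a base case of size 1. The algorithm makes 10 recursive calls at each level.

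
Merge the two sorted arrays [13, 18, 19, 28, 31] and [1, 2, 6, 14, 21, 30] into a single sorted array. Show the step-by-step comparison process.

Merging process:

Compare 13 vs 1: take 1 from right. Merged: [1]
Compare 13 vs 2: take 2 from right. Merged: [1, 2]
Compare 13 vs 6: take 6 from right. Merged: [1, 2, 6]
Compare 13 vs 14: take 13 from left. Merged: [1, 2, 6, 13]
Compare 18 vs 14: take 14 from right. Merged: [1, 2, 6, 13, 14]
Compare 18 vs 21: take 18 from left. Merged: [1, 2, 6, 13, 14, 18]
Compare 19 vs 21: take 19 from left. Merged: [1, 2, 6, 13, 14, 18, 19]
Compare 28 vs 21: take 21 from right. Merged: [1, 2, 6, 13, 14, 18, 19, 21]
Compare 28 vs 30: take 28 from left. Merged: [1, 2, 6, 13, 14, 18, 19, 21, 28]
Compare 31 vs 30: take 30 from right. Merged: [1, 2, 6, 13, 14, 18, 19, 21, 28, 30]
Append remaining from left: [31]. Merged: [1, 2, 6, 13, 14, 18, 19, 21, 28, 30, 31]

Final merged array: [1, 2, 6, 13, 14, 18, 19, 21, 28, 30, 31]
Total comparisons: 10

The merged array is [1, 2, 6, 13, 14, 18, 19, 21, 28, 30, 31], requiring 10 comparisons. The merge step runs in O(n) time where n is the total number of elements.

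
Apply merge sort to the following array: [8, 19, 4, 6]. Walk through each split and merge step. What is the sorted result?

Merge sort trace:

Split: [8, 19, 4, 6] -> [8, 19] and [4, 6]
  Split: [8, 19] -> [8] and [19]
  Merge: [8] + [19] -> [8, 19]
  Split: [4, 6] -> [4] and [6]
  Merge: [4] + [6] -> [4, 6]
Merge: [8, 19] + [4, 6] -> [4, 6, 8, 19]

Final sorted array: [4, 6, 8, 19]

The merge sort proceeds by recursively splitting the array and merging sorted halves.
After all merges, the sorted array is [4, 6, 8, 19].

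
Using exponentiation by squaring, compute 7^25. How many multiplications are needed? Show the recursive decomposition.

Computing 7^25 by squaring (build up from 7^1; each line after the first costs one multiplication):

7^1 = 7
7^2 = (7^1)^2 = 7^2 = 49
7^3 = 7 * 7^2 = 7 * 49 = 343
7^6 = (7^3)^2 = 343^2 = 117649
7^12 = (7^6)^2 = 117649^2 = 13841287201
7^24 = (7^12)^2 = 13841287201^2 = 191581231380566414401
7^25 = 7 * 7^24 = 7 * 191581231380566414401 = 1341068619663964900807

Result: 1341068619663964900807
Multiplications needed: 6 (6 lines after 7^1)

7^25 = 1341068619663964900807. Using exponentiation by squaring, this requires 6 multiplications. The key idea: if the exponent is even, square the half-power; if odd, multiply by the base once.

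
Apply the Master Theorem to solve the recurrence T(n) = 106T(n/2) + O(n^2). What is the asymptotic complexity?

Master Theorem for T(n) = 106T(n/2) + O(n^2):

a = 106, b = 2, c = 2
log_b(a) = log_2(106) = 6.7279

Case 1: c = 2 < log_2(106) = 6.7279
T(n) = O(n^(log_2 106))

For T(n) = 106T(n/2) + O(n^2): log_2(106) = 6.7279. This is Case 1 of the Master Theorem (c < log_b(a), work dominated by leaves), giving O(n^(log_2 106)).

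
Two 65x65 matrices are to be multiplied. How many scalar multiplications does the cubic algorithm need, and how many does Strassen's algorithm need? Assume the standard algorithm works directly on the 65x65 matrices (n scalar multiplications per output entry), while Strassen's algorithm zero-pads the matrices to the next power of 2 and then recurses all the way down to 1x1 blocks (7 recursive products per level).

Matrix multiplication for 65x65 matrices:

Strassen's algorithm requires power-of-2 dimensions. Pad 65x65 to 128x128 (next power of 2).

Standard algorithm: 65^3 = 274625 multiplications
Strassen's algorithm: 7^(log2(128)) = 7^7 = 823543 multiplications
Difference: 274625 - 823543 = -548918 (Strassen uses MORE here due to padding overhead — for small or just-over-power-of-2 n, padding can outweigh the per-level savings)

Standard: 274625 multiplications (65^3). Strassen: 823543 multiplications (7^7, after padding to 128x128). Strassen reduces 8 recursive multiplications to 7 at each level.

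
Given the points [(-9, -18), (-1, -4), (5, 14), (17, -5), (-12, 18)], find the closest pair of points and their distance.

Computing all pairwise distances among 5 points:

d((-9, -18), (-1, -4)) = 16.1245 <-- minimum
d((-9, -18), (5, 14)) = 34.9285
d((-9, -18), (17, -5)) = 29.0689
d((-9, -18), (-12, 18)) = 36.1248
d((-1, -4), (5, 14)) = 18.9737
d((-1, -4), (17, -5)) = 18.0278
d((-1, -4), (-12, 18)) = 24.5967
d((5, 14), (17, -5)) = 22.4722
d((5, 14), (-12, 18)) = 17.4642
d((17, -5), (-12, 18)) = 37.0135

Closest pair: (-9, -18) and (-1, -4) with distance 16.1245

The closest pair is (-9, -18) and (-1, -4) with Euclidean distance 16.1245. For 5 points, brute-force pairwise comparison is shown above. For large n, the divide-and-conquer algorithm (sort by x, recurse on halves, check the dividing strip) achieves O(n log n).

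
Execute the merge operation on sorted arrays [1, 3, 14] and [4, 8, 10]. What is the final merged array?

Merging process:

Compare 1 vs 4: take 1 from left. Merged: [1]
Compare 3 vs 4: take 3 from left. Merged: [1, 3]
Compare 14 vs 4: take 4 from right. Merged: [1, 3, 4]
Compare 14 vs 8: take 8 from right. Merged: [1, 3, 4, 8]
Compare 14 vs 10: take 10 from right. Merged: [1, 3, 4, 8, 10]
Append remaining from left: [14]. Merged: [1, 3, 4, 8, 10, 14]

Final merged array: [1, 3, 4, 8, 10, 14]
Total comparisons: 5

The merged array is [1, 3, 4, 8, 10, 14], requiring 5 comparisons. The merge step runs in O(n) time where n is the total number of elements.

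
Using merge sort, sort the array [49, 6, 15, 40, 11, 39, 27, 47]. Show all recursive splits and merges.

Merge sort trace:

Split: [49, 6, 15, 40, 11, 39, 27, 47] -> [49, 6, 15, 40] and [11, 39, 27, 47]
  Split: [49, 6, 15, 40] -> [49, 6] and [15, 40]
    Split: [49, 6] -> [49] and [6]
    Merge: [49] + [6] -> [6, 49]
    Split: [15, 40] -> [15] and [40]
    Merge: [15] + [40] -> [15, 40]
  Merge: [6, 49] + [15, 40] -> [6, 15, 40, 49]
  Split: [11, 39, 27, 47] -> [11, 39] and [27, 47]
    Split: [11, 39] -> [11] and [39]
    Merge: [11] + [39] -> [11, 39]
    Split: [27, 47] -> [27] and [47]
    Merge: [27] + [47] -> [27, 47]
  Merge: [11, 39] + [27, 47] -> [11, 27, 39, 47]
Merge: [6, 15, 40, 49] + [11, 27, 39, 47] -> [6, 11, 15, 27, 39, 40, 47, 49]

Final sorted array: [6, 11, 15, 27, 39, 40, 47, 49]

The merge sort proceeds by recursively splitting the array and merging sorted halves.
After all merges, the sorted array is [6, 11, 15, 27, 39, 40, 47, 49].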